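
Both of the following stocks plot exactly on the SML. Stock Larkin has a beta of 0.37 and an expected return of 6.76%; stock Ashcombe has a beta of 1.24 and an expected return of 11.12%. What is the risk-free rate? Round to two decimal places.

Both satisfy E(R) = R_f + β·MRP, so the slope of the SML is
MRP = (11.12% − 6.76%) / (1.24 − 0.37) = 4.36% / 0.87 = 5.0115%
R_f = E(R_Larkin) − β_Larkin·MRP = 6.76% − 0.37 × 5.0115% = 4.9057%

4.91%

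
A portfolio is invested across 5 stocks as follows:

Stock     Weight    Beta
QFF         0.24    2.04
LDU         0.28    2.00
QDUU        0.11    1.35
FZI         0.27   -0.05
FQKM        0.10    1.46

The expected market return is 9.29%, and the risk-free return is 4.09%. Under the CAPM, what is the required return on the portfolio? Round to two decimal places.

β_P = Σ w_i β_i = 0.24×2.04 + 0.28×2.00 + 0.11×1.35 + 0.27×-0.05 + 0.10×1.46 = 1.3306
MRP = 9.29% − 4.09% = 5.20%
E(R_P) = R_f + β_P × MRP = 4.09% + 1.3306 × 5.20% = 11.01%

11.01%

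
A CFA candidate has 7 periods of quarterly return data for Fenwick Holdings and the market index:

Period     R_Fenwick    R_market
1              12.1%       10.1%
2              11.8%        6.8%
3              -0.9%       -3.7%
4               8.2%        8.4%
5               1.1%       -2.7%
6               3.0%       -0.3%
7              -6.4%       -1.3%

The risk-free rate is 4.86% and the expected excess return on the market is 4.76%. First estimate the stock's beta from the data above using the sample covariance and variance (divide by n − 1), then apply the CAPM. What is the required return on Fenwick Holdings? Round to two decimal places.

9.83%

Mean R_i = (12.1 + 11.8 − 0.9 + 8.2 + 1.1 + 3.0 − 6.4) / 7 = 4.1286%
Mean R_m = (10.1 + 6.8 − 3.7 + 8.4 − 2.7 − 0.3 − 1.3) / 7 = 2.4714%
Σ(R_i − R̄_i)(R_m − R̄_m) = 207.6857  ⇒  Cov = 207.6857 / 6 = 34.6143
Σ(R_m − R̄_m)² = 198.8143  ⇒  Var(R_m) = 198.8143 / 6 = 33.1357
β = Cov / Var(R_m) = 34.6143 / 33.1357 = 1.0446
E(R) = R_f + β × MRP = 4.86% + 1.0446 × 4.76% = 9.83%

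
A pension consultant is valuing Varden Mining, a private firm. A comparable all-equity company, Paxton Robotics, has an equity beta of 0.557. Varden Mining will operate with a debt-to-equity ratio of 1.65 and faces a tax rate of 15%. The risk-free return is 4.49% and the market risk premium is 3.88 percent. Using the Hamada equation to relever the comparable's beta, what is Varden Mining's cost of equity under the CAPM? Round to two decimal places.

β_L = β_U × [1 + (1 − t)(D/E)] = 0.557 × [1 + (1 − 0.15) × 1.65]
    = 0.557 × [1 + 0.85 × 1.65] = 0.557 × 2.4025 = 1.3382
E(R) = R_f + β_L × MRP = 4.49% + 1.3382 × 3.88% = 9.68%

9.68%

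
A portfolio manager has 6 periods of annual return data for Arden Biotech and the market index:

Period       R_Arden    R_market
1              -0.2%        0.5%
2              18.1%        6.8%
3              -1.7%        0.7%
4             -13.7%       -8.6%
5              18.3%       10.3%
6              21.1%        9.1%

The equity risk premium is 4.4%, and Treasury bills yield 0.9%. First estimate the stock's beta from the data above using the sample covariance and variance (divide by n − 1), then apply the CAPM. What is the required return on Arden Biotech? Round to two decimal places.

Mean R_i = (-0.2 + 18.1 − 1.7 − 13.7 + 18.3 + 21.1) / 6 = 6.9833%
Mean R_m = (0.5 + 6.8 + 0.7 − 8.6 + 10.3 + 9.1) / 6 = 3.1333%
Σ(R_i − R̄_i)(R_m − R̄_m) = 488.8233  ⇒  Cov = 488.8233 / 5 = 97.7647
Σ(R_m − R̄_m)² = 250.9333  ⇒  Var(R_m) = 250.9333 / 5 = 50.1867
β = Cov / Var(R_m) = 97.7647 / 50.1867 = 1.9480
E(R) = R_f + β × MRP = 0.9% + 1.9480 × 4.4% = 9.47%

9.47%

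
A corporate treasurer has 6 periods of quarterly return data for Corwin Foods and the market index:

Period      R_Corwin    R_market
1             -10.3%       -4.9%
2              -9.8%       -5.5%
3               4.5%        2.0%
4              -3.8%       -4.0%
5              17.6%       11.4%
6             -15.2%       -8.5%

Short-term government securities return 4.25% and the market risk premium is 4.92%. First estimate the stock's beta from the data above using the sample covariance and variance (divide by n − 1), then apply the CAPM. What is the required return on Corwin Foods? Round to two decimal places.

Mean R_i = (-10.3 − 9.8 + 4.5 − 3.8 + 17.6 − 15.2) / 6 = -2.8333%
Mean R_m = (-4.9 − 5.5 + 2.0 − 4.0 + 11.4 − 8.5) / 6 = -1.5833%
Σ(R_i − R̄_i)(R_m − R̄_m) = 431.4933  ⇒  Cov = 431.4933 / 5 = 86.2987
Σ(R_m − R̄_m)² = 261.4283  ⇒  Var(R_m) = 261.4283 / 5 = 52.2857
β = Cov / Var(R_m) = 86.2987 / 52.2857 = 1.6505
E(R) = R_f + β × MRP = 4.25% + 1.6505 × 4.92% = 12.37%

12.37%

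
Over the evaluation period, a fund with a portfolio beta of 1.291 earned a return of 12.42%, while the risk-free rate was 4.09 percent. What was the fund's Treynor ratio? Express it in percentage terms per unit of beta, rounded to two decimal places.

6.45%

Treynor = (R_P − R_f) / β_P = (12.42% − 4.09%) / 1.2910 = 8.33% / 1.2910 = 6.45%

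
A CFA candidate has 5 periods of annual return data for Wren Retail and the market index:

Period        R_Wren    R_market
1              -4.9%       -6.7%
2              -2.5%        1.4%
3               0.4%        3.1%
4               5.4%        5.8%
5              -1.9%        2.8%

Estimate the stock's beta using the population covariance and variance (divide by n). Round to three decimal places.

Mean R_i = (-4.9 − 2.5 + 0.4 + 5.4 − 1.9) / 5 = -0.7000%
Mean R_m = (-6.7 + 1.4 + 3.1 + 5.8 + 2.8) / 5 = 1.2800%
Σ(R_i − R̄_i)(R_m − R̄_m) = 61.0500  ⇒  Cov = 61.0500 / 5 = 12.2100
Σ(R_m − R̄_m)² = 89.7480  ⇒  Var(R_m) = 89.7480 / 5 = 17.9496
β = Cov / Var(R_m) = 12.2100 / 17.9496 = 0.6802

0.680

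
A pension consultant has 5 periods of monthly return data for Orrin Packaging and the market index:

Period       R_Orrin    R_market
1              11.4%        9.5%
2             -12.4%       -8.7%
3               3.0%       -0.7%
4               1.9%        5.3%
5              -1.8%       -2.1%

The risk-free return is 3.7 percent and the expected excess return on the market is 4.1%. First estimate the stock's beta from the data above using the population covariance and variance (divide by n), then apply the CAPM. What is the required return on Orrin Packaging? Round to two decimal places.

Mean R_i = (11.4 − 12.4 + 3.0 + 1.9 − 1.8) / 5 = 0.4200%
Mean R_m = (9.5 − 8.7 − 0.7 + 5.3 − 2.1) / 5 = 0.6600%
Σ(R_i − R̄_i)(R_m − R̄_m) = 226.5440  ⇒  Cov = 226.5440 / 5 = 45.3088
Σ(R_m − R̄_m)² = 196.7520  ⇒  Var(R_m) = 196.7520 / 5 = 39.3504
β = Cov / Var(R_m) = 45.3088 / 39.3504 = 1.1514
E(R) = R_f + β × MRP = 3.7% + 1.1514 × 4.1% = 8.42%

8.42%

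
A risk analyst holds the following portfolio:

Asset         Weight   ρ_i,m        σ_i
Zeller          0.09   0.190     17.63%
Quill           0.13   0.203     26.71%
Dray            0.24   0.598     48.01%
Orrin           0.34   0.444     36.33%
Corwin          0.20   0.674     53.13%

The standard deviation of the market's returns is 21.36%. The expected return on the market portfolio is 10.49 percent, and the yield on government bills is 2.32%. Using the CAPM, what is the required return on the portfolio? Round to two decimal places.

β_Zeller = 0.190 × 17.63% / 21.36% = 0.1568
β_Quill = 0.203 × 26.71% / 21.36% = 0.2538
β_Dray = 0.598 × 48.01% / 21.36% = 1.3441
β_Orrin = 0.444 × 36.33% / 21.36% = 0.7552
β_Corwin = 0.674 × 53.13% / 21.36% = 1.6765
β_P = Σ w_i β_i = 0.09×0.1568 + 0.13×0.2538 + 0.24×1.3441 + 0.34×0.7552 + 0.20×1.6765 = 0.9618
MRP = 10.49% − 2.32% = 8.17%
E(R_P) = R_f + β_P × MRP = 2.32% + 0.9618 × 8.17% = 10.18%

10.18%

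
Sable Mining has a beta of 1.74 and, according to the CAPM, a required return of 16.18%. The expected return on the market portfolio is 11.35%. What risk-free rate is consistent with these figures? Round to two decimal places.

4.82%

E(R) = R_f + β(E(R_m) − R_f) = R_f(1 − β) + β·E(R_m)
16.18% = R_f × (1 − 1.74) + 1.74 × 11.35%
16.18% = R_f × -0.74 + 19.7490%
R_f = (16.18% − 19.7490%) / -0.74 = 4.82%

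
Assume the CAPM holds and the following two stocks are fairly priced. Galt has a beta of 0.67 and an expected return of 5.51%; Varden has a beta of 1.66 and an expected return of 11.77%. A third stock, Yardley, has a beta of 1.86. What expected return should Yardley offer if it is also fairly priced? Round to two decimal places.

MRP (SML slope) = (11.77% − 5.51%) / (1.66 − 0.67) = 6.26% / 0.99 = 6.3232%
R_f (intercept) = 5.51% − 0.67 × 6.3232% = 1.2735%
E(R_Yardley) = R_f + β × MRP = 1.2735% + 1.86 × 6.3232% = 13.03%

13.03%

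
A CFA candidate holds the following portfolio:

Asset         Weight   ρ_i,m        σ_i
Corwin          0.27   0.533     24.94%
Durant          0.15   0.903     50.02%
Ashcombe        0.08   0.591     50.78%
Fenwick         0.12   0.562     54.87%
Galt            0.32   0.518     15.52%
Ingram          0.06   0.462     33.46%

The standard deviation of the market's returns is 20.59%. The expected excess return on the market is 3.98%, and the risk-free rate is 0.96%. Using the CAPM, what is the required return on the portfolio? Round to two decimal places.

4.82%

β_Corwin = 0.533 × 24.94% / 20.59% = 0.6456
β_Durant = 0.903 × 50.02% / 20.59% = 2.1937
β_Ashcombe = 0.591 × 50.78% / 20.59% = 1.4576
β_Fenwick = 0.562 × 54.87% / 20.59% = 1.4977
β_Galt = 0.518 × 15.52% / 20.59% = 0.3904
β_Ingram = 0.462 × 33.46% / 20.59% = 0.7508
β_P = Σ w_i β_i = 0.27×0.6456 + 0.15×2.1937 + 0.08×1.4576 + 0.12×1.4977 + 0.32×0.3904 + 0.06×0.7508 = 0.9697
E(R_P) = R_f + β_P × MRP = 0.96% + 0.9697 × 3.98% = 4.82%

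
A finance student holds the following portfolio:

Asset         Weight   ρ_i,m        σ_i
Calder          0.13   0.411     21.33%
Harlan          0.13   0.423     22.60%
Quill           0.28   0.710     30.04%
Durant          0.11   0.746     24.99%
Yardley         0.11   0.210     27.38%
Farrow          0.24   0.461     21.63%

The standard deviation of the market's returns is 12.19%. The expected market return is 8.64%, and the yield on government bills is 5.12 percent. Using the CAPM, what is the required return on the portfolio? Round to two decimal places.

9.00%

β_Calder = 0.411 × 21.33% / 12.19% = 0.7192
β_Harlan = 0.423 × 22.60% / 12.19% = 0.7842
β_Quill = 0.710 × 30.04% / 12.19% = 1.7497
β_Durant = 0.746 × 24.99% / 12.19% = 1.5293
β_Yardley = 0.210 × 27.38% / 12.19% = 0.4717
β_Farrow = 0.461 × 21.63% / 12.19% = 0.8180
β_P = Σ w_i β_i = 0.13×0.7192 + 0.13×0.7842 + 0.28×1.7497 + 0.11×1.5293 + 0.11×0.4717 + 0.24×0.8180 = 1.1018
MRP = 8.64% − 5.12% = 3.52%
E(R_P) = R_f + β_P × MRP = 5.12% + 1.1018 × 3.52% = 9.00%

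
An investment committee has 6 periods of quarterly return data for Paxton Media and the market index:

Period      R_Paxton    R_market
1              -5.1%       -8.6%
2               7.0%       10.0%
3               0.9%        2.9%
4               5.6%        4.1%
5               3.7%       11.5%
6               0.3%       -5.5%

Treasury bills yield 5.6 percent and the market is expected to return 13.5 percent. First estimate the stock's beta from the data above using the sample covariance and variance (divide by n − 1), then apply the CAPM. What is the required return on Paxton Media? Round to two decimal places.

9.24%

Mean R_i = (-5.1 + 7.0 + 0.9 + 5.6 + 3.7 + 0.3) / 6 = 2.0667%
Mean R_m = (-8.6 + 10.0 + 2.9 + 4.1 + 11.5 − 5.5) / 6 = 2.4000%
Σ(R_i − R̄_i)(R_m − R̄_m) = 150.5700  ⇒  Cov = 150.5700 / 5 = 30.1140
Σ(R_m − R̄_m)² = 327.1200  ⇒  Var(R_m) = 327.1200 / 5 = 65.4240
β = Cov / Var(R_m) = 30.1140 / 65.4240 = 0.4603
MRP = 13.5% − 5.6% = 7.90%
E(R) = R_f + β × MRP = 5.6% + 0.4603 × 7.9% = 9.24%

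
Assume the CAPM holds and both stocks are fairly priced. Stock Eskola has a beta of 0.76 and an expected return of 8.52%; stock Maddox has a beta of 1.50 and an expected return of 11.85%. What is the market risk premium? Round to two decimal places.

Both satisfy E(R) = R_f + β·MRP, so the slope of the SML is
MRP = (11.85% − 8.52%) / (1.50 − 0.76) = 3.33% / 0.74 = 4.5000%

4.50%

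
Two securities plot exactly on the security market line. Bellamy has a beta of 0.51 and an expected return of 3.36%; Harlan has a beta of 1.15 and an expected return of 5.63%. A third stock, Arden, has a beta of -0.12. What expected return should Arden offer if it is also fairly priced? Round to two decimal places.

MRP (SML slope) = (5.63% − 3.36%) / (1.15 − 0.51) = 2.27% / 0.64 = 3.5469%
R_f (intercept) = 3.36% − 0.51 × 3.5469% = 1.5511%
E(R_Arden) = R_f + β × MRP = 1.5511% + -0.12 × 3.5469% = 1.13%

1.13%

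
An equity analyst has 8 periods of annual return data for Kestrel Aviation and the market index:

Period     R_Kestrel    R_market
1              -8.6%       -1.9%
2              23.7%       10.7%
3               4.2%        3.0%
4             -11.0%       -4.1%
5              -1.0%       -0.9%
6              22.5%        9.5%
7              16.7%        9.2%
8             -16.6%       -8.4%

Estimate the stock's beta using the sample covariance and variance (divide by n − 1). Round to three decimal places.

Mean R_i = (-8.6 + 23.7 + 4.2 − 11.0 − 1.0 + 22.5 + 16.7 − 16.6) / 8 = 3.7375%
Mean R_m = (-1.9 + 10.7 + 3.0 − 4.1 − 0.9 + 9.5 + 9.2 − 8.4) / 8 = 2.1375%
Σ(R_i − R̄_i)(R_m − R̄_m) = 771.4488  ⇒  Cov = 771.4488 / 7 = 110.2070
Σ(R_m − R̄_m)² = 353.6188  ⇒  Var(R_m) = 353.6188 / 7 = 50.5170
β = Cov / Var(R_m) = 110.2070 / 50.5170 = 2.1816

2.182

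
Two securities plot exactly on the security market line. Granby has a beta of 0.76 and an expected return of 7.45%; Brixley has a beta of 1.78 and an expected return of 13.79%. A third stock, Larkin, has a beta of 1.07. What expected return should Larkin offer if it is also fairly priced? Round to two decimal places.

9.38%

MRP (SML slope) = (13.79% − 7.45%) / (1.78 − 0.76) = 6.34% / 1.02 = 6.2157%
R_f (intercept) = 7.45% − 0.76 × 6.2157% = 2.7261%
E(R_Larkin) = R_f + β × MRP = 2.7261% + 1.07 × 6.2157% = 9.38%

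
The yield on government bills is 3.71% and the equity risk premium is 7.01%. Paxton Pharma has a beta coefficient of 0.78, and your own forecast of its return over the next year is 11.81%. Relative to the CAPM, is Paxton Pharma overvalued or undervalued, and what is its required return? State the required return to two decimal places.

Undervalued; required return 9.18%

Required return = R_f + β·MRP = 3.71% + 0.78 × 7.01% = 9.18%
Forecast 11.81% > required 9.18% → the stock plots above the SML → undervalued.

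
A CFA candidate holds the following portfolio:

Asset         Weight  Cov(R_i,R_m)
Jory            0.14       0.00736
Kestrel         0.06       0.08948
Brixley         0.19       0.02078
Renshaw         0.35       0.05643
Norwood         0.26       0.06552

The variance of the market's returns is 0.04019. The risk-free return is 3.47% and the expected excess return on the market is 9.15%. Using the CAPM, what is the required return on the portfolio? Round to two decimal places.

β_Jory = 0.00736 / 0.04019 = 0.1831
β_Kestrel = 0.08948 / 0.04019 = 2.2264
β_Brixley = 0.02078 / 0.04019 = 0.5170
β_Renshaw = 0.05643 / 0.04019 = 1.4041
β_Norwood = 0.06552 / 0.04019 = 1.6303
β_P = Σ w_i β_i = 0.14×0.1831 + 0.06×2.2264 + 0.19×0.5170 + 0.35×1.4041 + 0.26×1.6303 = 1.1728
E(R_P) = R_f + β_P × MRP = 3.47% + 1.1728 × 9.15% = 14.20%

14.20%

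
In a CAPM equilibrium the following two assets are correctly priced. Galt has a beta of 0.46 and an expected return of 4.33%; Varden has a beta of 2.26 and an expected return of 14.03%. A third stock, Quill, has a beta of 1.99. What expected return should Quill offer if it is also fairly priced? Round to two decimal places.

MRP (SML slope) = (14.03% − 4.33%) / (2.26 − 0.46) = 9.70% / 1.80 = 5.3889%
R_f (intercept) = 4.33% − 0.46 × 5.3889% = 1.8511%
E(R_Quill) = R_f + β × MRP = 1.8511% + 1.99 × 5.3889% = 12.58%

12.58%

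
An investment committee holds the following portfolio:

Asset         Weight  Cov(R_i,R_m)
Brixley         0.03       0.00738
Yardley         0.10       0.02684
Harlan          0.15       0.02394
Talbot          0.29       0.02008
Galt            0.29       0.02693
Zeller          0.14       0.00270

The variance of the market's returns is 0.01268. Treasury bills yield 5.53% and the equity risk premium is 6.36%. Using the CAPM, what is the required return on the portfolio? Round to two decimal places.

β_Brixley = 0.00738 / 0.01268 = 0.5820
β_Yardley = 0.02684 / 0.01268 = 2.1167
β_Harlan = 0.02394 / 0.01268 = 1.8880
β_Talbot = 0.02008 / 0.01268 = 1.5836
β_Galt = 0.02693 / 0.01268 = 2.1238
β_Zeller = 0.00270 / 0.01268 = 0.2129
β_P = Σ w_i β_i = 0.03×0.5820 + 0.10×2.1167 + 0.15×1.8880 + 0.29×1.5836 + 0.29×2.1238 + 0.14×0.2129 = 1.6173
E(R_P) = R_f + β_P × MRP = 5.53% + 1.6173 × 6.36% = 15.82%

15.82%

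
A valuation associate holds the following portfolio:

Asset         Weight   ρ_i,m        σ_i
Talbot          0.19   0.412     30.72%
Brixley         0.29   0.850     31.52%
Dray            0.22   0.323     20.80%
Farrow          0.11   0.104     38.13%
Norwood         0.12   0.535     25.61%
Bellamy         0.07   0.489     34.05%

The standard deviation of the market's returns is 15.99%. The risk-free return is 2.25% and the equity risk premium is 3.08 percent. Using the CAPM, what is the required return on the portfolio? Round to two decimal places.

β_Talbot = 0.412 × 30.72% / 15.99% = 0.7915
β_Brixley = 0.850 × 31.52% / 15.99% = 1.6755
β_Dray = 0.323 × 20.80% / 15.99% = 0.4202
β_Farrow = 0.104 × 38.13% / 15.99% = 0.2480
β_Norwood = 0.535 × 25.61% / 15.99% = 0.8569
β_Bellamy = 0.489 × 34.05% / 15.99% = 1.0413
β_P = Σ w_i β_i = 0.19×0.7915 + 0.29×1.6755 + 0.22×0.4202 + 0.11×0.2480 + 0.12×0.8569 + 0.07×1.0413 = 0.9317
E(R_P) = R_f + β_P × MRP = 2.25% + 0.9317 × 3.08% = 5.12%

5.12%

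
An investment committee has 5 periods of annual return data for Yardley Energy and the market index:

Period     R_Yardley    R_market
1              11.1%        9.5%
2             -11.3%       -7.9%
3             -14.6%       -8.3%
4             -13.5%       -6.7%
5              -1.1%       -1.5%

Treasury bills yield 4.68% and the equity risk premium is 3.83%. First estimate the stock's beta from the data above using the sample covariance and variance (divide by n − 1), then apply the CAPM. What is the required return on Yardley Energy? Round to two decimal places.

Mean R_i = (11.1 − 11.3 − 14.6 − 13.5 − 1.1) / 5 = -5.8800%
Mean R_m = (9.5 − 7.9 − 8.3 − 6.7 − 1.5) / 5 = -2.9800%
Σ(R_i − R̄_i)(R_m − R̄_m) = 320.3880  ⇒  Cov = 320.3880 / 4 = 80.0970
Σ(R_m − R̄_m)² = 224.2880  ⇒  Var(R_m) = 224.2880 / 4 = 56.0720
β = Cov / Var(R_m) = 80.0970 / 56.0720 = 1.4285
E(R) = R_f + β × MRP = 4.68% + 1.4285 × 3.83% = 10.15%

10.15%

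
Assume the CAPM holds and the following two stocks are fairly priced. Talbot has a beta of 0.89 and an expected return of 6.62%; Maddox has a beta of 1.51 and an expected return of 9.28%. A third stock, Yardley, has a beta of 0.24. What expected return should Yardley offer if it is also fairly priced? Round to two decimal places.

MRP (SML slope) = (9.28% − 6.62%) / (1.51 − 0.89) = 2.66% / 0.62 = 4.2903%
R_f (intercept) = 6.62% − 0.89 × 4.2903% = 2.8016%
E(R_Yardley) = R_f + β × MRP = 2.8016% + 0.24 × 4.2903% = 3.83%

3.83%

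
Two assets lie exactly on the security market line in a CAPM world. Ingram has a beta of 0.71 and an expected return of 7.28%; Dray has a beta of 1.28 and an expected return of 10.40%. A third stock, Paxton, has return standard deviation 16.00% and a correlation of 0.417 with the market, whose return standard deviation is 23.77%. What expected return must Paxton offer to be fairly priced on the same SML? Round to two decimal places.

4.93%

MRP = (10.40% − 7.28%) / (1.28 − 0.71) = 5.4737%
R_f = 7.28% − 0.71 × 5.4737% = 3.3937%
β_Paxton = ρ·σ_i/σ_m = 0.417 × 16.00 / 23.77 = 0.2807
E(R_Paxton) = R_f + β × MRP = 3.3937% + 0.2807 × 5.4737% = 4.93%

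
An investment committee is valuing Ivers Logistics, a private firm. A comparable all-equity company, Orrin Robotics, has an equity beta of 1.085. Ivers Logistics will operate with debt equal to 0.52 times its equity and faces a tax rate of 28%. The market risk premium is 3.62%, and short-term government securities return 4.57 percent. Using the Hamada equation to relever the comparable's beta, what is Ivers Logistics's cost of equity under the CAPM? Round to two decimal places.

β_L = β_U × [1 + (1 − t)(D/E)] = 1.085 × [1 + (1 − 0.28) × 0.52]
    = 1.085 × [1 + 0.72 × 0.52] = 1.085 × 1.3744 = 1.4912
E(R) = R_f + β_L × MRP = 4.57% + 1.4912 × 3.62% = 9.97%

9.97%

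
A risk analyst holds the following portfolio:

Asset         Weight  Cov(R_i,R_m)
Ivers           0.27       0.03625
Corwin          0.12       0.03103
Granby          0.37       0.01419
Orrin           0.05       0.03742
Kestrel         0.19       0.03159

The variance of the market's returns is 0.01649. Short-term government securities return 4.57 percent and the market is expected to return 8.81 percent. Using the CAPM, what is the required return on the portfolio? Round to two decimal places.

β_Ivers = 0.03625 / 0.01649 = 2.1983
β_Corwin = 0.03103 / 0.01649 = 1.8817
β_Granby = 0.01419 / 0.01649 = 0.8605
β_Orrin = 0.03742 / 0.01649 = 2.2693
β_Kestrel = 0.03159 / 0.01649 = 1.9157
β_P = Σ w_i β_i = 0.27×2.1983 + 0.12×1.8817 + 0.37×0.8605 + 0.05×2.2693 + 0.19×1.9157 = 1.6152
MRP = 8.81% − 4.57% = 4.24%
E(R_P) = R_f + β_P × MRP = 4.57% + 1.6152 × 4.24% = 11.42%

11.42%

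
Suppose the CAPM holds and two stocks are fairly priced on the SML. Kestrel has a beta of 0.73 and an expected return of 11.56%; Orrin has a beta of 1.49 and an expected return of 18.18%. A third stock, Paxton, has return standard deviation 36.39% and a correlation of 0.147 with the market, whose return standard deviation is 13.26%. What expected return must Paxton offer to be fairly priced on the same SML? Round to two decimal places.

MRP = (18.18% − 11.56%) / (1.49 − 0.73) = 8.7105%
R_f = 11.56% − 0.73 × 8.7105% = 5.2013%
β_Paxton = ρ·σ_i/σ_m = 0.147 × 36.39 / 13.26 = 0.4034
E(R_Paxton) = R_f + β × MRP = 5.2013% + 0.4034 × 8.7105% = 8.72%

8.72%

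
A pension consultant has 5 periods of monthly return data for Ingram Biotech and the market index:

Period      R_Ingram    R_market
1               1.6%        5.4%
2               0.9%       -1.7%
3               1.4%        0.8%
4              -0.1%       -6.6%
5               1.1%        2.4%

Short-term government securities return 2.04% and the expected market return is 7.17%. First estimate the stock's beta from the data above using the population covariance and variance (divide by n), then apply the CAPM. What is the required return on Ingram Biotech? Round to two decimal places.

Mean R_i = (1.6 + 0.9 + 1.4 − 0.1 + 1.1) / 5 = 0.9800%
Mean R_m = (5.4 − 1.7 + 0.8 − 6.6 + 2.4) / 5 = 0.0600%
Σ(R_i − R̄_i)(R_m − R̄_m) = 11.2360  ⇒  Cov = 11.2360 / 5 = 2.2472
Σ(R_m − R̄_m)² = 81.9920  ⇒  Var(R_m) = 81.9920 / 5 = 16.3984
β = Cov / Var(R_m) = 2.2472 / 16.3984 = 0.1370
MRP = 7.17% − 2.04% = 5.13%
E(R) = R_f + β × MRP = 2.04% + 0.1370 × 5.13% = 2.74%

2.74%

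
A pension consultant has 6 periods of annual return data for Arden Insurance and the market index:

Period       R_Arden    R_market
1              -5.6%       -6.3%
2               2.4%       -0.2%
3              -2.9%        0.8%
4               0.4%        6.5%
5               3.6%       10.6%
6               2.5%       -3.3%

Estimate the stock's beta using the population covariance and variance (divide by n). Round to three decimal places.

Mean R_i = (-5.6 + 2.4 − 2.9 + 0.4 + 3.6 + 2.5) / 6 = 0.0667%
Mean R_m = (-6.3 − 0.2 + 0.8 + 6.5 + 10.6 − 3.3) / 6 = 1.3500%
Σ(R_i − R̄_i)(R_m − R̄_m) = 64.4500  ⇒  Cov = 64.4500 / 6 = 10.7417
Σ(R_m − R̄_m)² = 194.9350  ⇒  Var(R_m) = 194.9350 / 6 = 32.4892
β = Cov / Var(R_m) = 10.7417 / 32.4892 = 0.3306

0.331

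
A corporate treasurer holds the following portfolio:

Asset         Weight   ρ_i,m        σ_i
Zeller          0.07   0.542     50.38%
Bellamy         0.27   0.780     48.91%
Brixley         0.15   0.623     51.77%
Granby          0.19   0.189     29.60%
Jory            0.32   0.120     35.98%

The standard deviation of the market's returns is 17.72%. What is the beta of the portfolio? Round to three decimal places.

1.100

β_Zeller = 0.542 × 50.38% / 17.72% = 1.5410
β_Bellamy = 0.780 × 48.91% / 17.72% = 2.1529
β_Brixley = 0.623 × 51.77% / 17.72% = 1.8201
β_Granby = 0.189 × 29.60% / 17.72% = 0.3157
β_Jory = 0.120 × 35.98% / 17.72% = 0.2437
β_P = Σ w_i β_i = 0.07×1.5410 + 0.27×2.1529 + 0.15×1.8201 + 0.19×0.3157 + 0.32×0.2437 = 1.1001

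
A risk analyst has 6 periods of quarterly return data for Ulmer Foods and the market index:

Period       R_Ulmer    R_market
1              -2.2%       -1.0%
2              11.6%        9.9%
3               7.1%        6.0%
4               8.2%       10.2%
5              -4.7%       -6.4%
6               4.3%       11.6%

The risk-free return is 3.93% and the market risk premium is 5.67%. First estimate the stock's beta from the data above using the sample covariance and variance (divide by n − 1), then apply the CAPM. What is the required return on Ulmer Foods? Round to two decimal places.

8.28%

Mean R_i = (-2.2 + 11.6 + 7.1 + 8.2 − 4.7 + 4.3) / 6 = 4.0500%
Mean R_m = (-1.0 + 9.9 + 6.0 + 10.2 − 6.4 + 11.6) / 6 = 5.0500%
Σ(R_i − R̄_i)(R_m − R̄_m) = 200.5250  ⇒  Cov = 200.5250 / 5 = 40.1050
Σ(R_m − R̄_m)² = 261.5550  ⇒  Var(R_m) = 261.5550 / 5 = 52.3110
β = Cov / Var(R_m) = 40.1050 / 52.3110 = 0.7667
E(R) = R_f + β × MRP = 3.93% + 0.7667 × 5.67% = 8.28%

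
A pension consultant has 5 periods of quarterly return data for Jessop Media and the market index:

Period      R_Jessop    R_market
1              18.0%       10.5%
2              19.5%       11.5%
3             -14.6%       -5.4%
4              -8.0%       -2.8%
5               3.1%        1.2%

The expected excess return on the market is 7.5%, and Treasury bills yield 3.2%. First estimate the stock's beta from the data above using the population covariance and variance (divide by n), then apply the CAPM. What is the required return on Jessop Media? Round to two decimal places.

Mean R_i = (18.0 + 19.5 − 14.6 − 8.0 + 3.1) / 5 = 3.6000%
Mean R_m = (10.5 + 11.5 − 5.4 − 2.8 + 1.2) / 5 = 3.0000%
Σ(R_i − R̄_i)(R_m − R̄_m) = 464.2100  ⇒  Cov = 464.2100 / 5 = 92.8420
Σ(R_m − R̄_m)² = 235.9400  ⇒  Var(R_m) = 235.9400 / 5 = 47.1880
β = Cov / Var(R_m) = 92.8420 / 47.1880 = 1.9675
E(R) = R_f + β × MRP = 3.2% + 1.9675 × 7.5% = 17.96%

17.96%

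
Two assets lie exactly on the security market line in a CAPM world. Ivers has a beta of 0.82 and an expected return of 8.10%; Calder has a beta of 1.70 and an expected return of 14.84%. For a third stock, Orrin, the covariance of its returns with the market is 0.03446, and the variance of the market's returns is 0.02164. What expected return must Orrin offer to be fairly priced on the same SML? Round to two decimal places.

MRP = (14.84% − 8.10%) / (1.70 − 0.82) = 7.6591%
R_f = 8.10% − 0.82 × 7.6591% = 1.8195%
β_Orrin = Cov / Var(R_m) = 0.03446 / 0.02164 = 1.5924
E(R_Orrin) = R_f + β × MRP = 1.8195% + 1.5924 × 7.6591% = 14.02%

14.02%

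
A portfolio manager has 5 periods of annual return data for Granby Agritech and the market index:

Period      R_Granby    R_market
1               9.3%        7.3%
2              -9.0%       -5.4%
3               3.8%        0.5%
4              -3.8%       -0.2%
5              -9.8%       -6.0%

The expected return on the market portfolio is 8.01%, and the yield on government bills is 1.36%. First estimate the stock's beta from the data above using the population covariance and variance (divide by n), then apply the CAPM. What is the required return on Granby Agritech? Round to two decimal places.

11.16%

Mean R_i = (9.3 − 9.0 + 3.8 − 3.8 − 9.8) / 5 = -1.9000%
Mean R_m = (7.3 − 5.4 + 0.5 − 0.2 − 6.0) / 5 = -0.7600%
Σ(R_i − R̄_i)(R_m − R̄_m) = 170.7300  ⇒  Cov = 170.7300 / 5 = 34.1460
Σ(R_m − R̄_m)² = 115.8520  ⇒  Var(R_m) = 115.8520 / 5 = 23.1704
β = Cov / Var(R_m) = 34.1460 / 23.1704 = 1.4737
MRP = 8.01% − 1.36% = 6.65%
E(R) = R_f + β × MRP = 1.36% + 1.4737 × 6.65% = 11.16%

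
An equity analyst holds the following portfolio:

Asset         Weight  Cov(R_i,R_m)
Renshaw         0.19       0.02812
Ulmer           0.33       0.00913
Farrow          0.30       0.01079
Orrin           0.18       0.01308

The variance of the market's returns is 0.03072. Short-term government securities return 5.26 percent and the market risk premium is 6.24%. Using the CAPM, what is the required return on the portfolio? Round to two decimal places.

8.09%

β_Renshaw = 0.02812 / 0.03072 = 0.9154
β_Ulmer = 0.00913 / 0.03072 = 0.2972
β_Farrow = 0.01079 / 0.03072 = 0.3512
β_Orrin = 0.01308 / 0.03072 = 0.4258
β_P = Σ w_i β_i = 0.19×0.9154 + 0.33×0.2972 + 0.30×0.3512 + 0.18×0.4258 = 0.4540
E(R_P) = R_f + β_P × MRP = 5.26% + 0.4540 × 6.24% = 8.09%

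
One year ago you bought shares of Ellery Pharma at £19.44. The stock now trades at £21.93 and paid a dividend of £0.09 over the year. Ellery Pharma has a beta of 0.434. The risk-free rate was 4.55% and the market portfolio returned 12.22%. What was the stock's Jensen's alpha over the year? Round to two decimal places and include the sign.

+5.39%

Realised HPR = (P1 + D1 − P0) / P0 = (21.93 + 0.09 − 19.44) / 19.44 = 2.58 / 19.44 = 13.2716%
MRP = 12.22% − 4.55% = 7.67%
CAPM required = R_f + β·MRP = 4.55% + 0.434 × 7.67% = 7.87878%
α = realised − required = 13.2716% − 7.87878% = +5.39%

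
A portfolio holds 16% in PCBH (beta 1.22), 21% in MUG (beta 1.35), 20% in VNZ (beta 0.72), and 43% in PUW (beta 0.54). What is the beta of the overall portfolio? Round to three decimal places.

0.855

β_P = Σ w_i β_i = 0.16×1.22 + 0.21×1.35 + 0.20×0.72 + 0.43×0.54 = 0.8549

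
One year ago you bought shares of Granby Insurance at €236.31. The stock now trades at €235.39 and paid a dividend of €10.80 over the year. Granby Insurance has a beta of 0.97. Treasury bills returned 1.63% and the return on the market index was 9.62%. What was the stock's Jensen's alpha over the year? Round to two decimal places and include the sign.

-5.20%

Realised HPR = (P1 + D1 − P0) / P0 = (235.39 + 10.80 − 236.31) / 236.31 = 9.88 / 236.31 = 4.1809%
MRP = 9.62% − 1.63% = 7.99%
CAPM required = R_f + β·MRP = 1.63% + 0.97 × 7.99% = 9.3803%
α = realised − required = 4.1809% − 9.3803% = -5.20%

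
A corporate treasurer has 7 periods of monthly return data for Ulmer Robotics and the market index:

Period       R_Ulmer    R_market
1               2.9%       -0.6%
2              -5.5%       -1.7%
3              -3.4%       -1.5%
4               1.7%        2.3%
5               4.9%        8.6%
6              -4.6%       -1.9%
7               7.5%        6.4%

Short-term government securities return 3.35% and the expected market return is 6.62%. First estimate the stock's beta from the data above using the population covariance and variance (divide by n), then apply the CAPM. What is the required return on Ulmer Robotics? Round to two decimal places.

Mean R_i = (2.9 − 5.5 − 3.4 + 1.7 + 4.9 − 4.6 + 7.5) / 7 = 0.5000%
Mean R_m = (-0.6 − 1.7 − 1.5 + 2.3 + 8.6 − 1.9 + 6.4) / 7 = 1.6571%
Σ(R_i − R̄_i)(R_m − R̄_m) = 109.7000  ⇒  Cov = 109.7000 / 7 = 15.6714
Σ(R_m − R̄_m)² = 110.0971  ⇒  Var(R_m) = 110.0971 / 7 = 15.7282
β = Cov / Var(R_m) = 15.6714 / 15.7282 = 0.9964
MRP = 6.62% − 3.35% = 3.27%
E(R) = R_f + β × MRP = 3.35% + 0.9964 × 3.27% = 6.61%

6.61%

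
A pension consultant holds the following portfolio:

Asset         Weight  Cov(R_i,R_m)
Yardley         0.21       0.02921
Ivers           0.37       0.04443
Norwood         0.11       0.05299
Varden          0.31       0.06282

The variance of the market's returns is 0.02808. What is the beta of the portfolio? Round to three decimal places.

β_Yardley = 0.02921 / 0.02808 = 1.0402
β_Ivers = 0.04443 / 0.02808 = 1.5823
β_Norwood = 0.05299 / 0.02808 = 1.8871
β_Varden = 0.06282 / 0.02808 = 2.2372
β_P = Σ w_i β_i = 0.21×1.0402 + 0.37×1.5823 + 0.11×1.8871 + 0.31×2.2372 = 1.7050

1.705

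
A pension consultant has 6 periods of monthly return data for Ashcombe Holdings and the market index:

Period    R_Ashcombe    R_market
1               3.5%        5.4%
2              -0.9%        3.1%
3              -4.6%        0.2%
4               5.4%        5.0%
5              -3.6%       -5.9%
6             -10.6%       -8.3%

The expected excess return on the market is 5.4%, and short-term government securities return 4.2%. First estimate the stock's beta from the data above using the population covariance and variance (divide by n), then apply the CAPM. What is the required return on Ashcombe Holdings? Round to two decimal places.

Mean R_i = (3.5 − 0.9 − 4.6 + 5.4 − 3.6 − 10.6) / 6 = -1.8000%
Mean R_m = (5.4 + 3.1 + 0.2 + 5.0 − 5.9 − 8.3) / 6 = -0.0833%
Σ(R_i − R̄_i)(R_m − R̄_m) = 150.5100  ⇒  Cov = 150.5100 / 6 = 25.0850
Σ(R_m − R̄_m)² = 167.4683  ⇒  Var(R_m) = 167.4683 / 6 = 27.9114
β = Cov / Var(R_m) = 25.0850 / 27.9114 = 0.8987
E(R) = R_f + β × MRP = 4.2% + 0.8987 × 5.4% = 9.05%

9.05%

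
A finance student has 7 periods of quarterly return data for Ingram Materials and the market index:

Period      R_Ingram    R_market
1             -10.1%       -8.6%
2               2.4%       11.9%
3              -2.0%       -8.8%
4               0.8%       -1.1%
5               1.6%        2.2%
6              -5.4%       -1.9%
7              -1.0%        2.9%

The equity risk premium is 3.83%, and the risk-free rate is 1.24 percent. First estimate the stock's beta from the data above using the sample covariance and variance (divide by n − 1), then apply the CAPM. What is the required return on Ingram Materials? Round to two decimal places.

2.93%

Mean R_i = (-10.1 + 2.4 − 2.0 + 0.8 + 1.6 − 5.4 − 1.0) / 7 = -1.9571%
Mean R_m = (-8.6 + 11.9 − 8.8 − 1.1 + 2.2 − 1.9 + 2.9) / 7 = -0.4857%
Σ(R_i − R̄_i)(R_m − R̄_m) = 136.3657  ⇒  Cov = 136.3657 / 6 = 22.7276
Σ(R_m − R̄_m)² = 309.4286  ⇒  Var(R_m) = 309.4286 / 6 = 51.5714
β = Cov / Var(R_m) = 22.7276 / 51.5714 = 0.4407
E(R) = R_f + β × MRP = 1.24% + 0.4407 × 3.83% = 2.93%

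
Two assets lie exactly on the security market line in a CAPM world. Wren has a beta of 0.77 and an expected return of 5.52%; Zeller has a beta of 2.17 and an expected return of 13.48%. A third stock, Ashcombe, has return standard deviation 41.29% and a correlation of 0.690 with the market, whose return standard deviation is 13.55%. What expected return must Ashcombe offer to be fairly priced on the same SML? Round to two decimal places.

13.10%

MRP = (13.48% − 5.52%) / (2.17 − 0.77) = 5.6857%
R_f = 5.52% − 0.77 × 5.6857% = 1.1420%
β_Ashcombe = ρ·σ_i/σ_m = 0.690 × 41.29 / 13.55 = 2.1026
E(R_Ashcombe) = R_f + β × MRP = 1.1420% + 2.1026 × 5.6857% = 13.10%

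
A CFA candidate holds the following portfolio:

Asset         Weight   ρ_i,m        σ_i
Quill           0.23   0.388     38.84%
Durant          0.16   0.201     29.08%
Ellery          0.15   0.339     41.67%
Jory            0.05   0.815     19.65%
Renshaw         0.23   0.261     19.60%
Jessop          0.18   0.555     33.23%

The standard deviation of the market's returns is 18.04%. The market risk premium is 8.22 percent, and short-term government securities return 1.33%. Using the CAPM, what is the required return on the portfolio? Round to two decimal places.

β_Quill = 0.388 × 38.84% / 18.04% = 0.8354
β_Durant = 0.201 × 29.08% / 18.04% = 0.3240
β_Ellery = 0.339 × 41.67% / 18.04% = 0.7830
β_Jory = 0.815 × 19.65% / 18.04% = 0.8877
β_Renshaw = 0.261 × 19.60% / 18.04% = 0.2836
β_Jessop = 0.555 × 33.23% / 18.04% = 1.0223
β_P = Σ w_i β_i = 0.23×0.8354 + 0.16×0.3240 + 0.15×0.7830 + 0.05×0.8877 + 0.23×0.2836 + 0.18×1.0223 = 0.6551
E(R_P) = R_f + β_P × MRP = 1.33% + 0.6551 × 8.22% = 6.71%

6.71%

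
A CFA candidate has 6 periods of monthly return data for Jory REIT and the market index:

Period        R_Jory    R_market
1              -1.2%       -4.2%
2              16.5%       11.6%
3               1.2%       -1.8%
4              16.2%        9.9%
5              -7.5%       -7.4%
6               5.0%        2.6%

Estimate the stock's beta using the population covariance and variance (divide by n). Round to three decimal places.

Mean R_i = (-1.2 + 16.5 + 1.2 + 16.2 − 7.5 + 5.0) / 6 = 5.0333%
Mean R_m = (-4.2 + 11.6 − 1.8 + 9.9 − 7.4 + 2.6) / 6 = 1.7833%
Σ(R_i − R̄_i)(R_m − R̄_m) = 369.3033  ⇒  Cov = 369.3033 / 6 = 61.5506
Σ(R_m − R̄_m)² = 295.8883  ⇒  Var(R_m) = 295.8883 / 6 = 49.3147
β = Cov / Var(R_m) = 61.5506 / 49.3147 = 1.2481

1.248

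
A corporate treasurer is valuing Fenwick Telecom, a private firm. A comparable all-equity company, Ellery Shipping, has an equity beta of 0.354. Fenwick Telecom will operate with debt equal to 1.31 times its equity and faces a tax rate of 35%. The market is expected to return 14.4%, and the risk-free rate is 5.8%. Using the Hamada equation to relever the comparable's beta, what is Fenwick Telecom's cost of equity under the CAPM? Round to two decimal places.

11.44%

β_L = β_U × [1 + (1 − t)(D/E)] = 0.354 × [1 + (1 − 0.35) × 1.31]
    = 0.354 × [1 + 0.65 × 1.31] = 0.354 × 1.8515 = 0.6554
MRP = 14.4% − 5.8% = 8.60%
E(R) = R_f + β_L × MRP = 5.8% + 0.6554 × 8.6% = 11.44%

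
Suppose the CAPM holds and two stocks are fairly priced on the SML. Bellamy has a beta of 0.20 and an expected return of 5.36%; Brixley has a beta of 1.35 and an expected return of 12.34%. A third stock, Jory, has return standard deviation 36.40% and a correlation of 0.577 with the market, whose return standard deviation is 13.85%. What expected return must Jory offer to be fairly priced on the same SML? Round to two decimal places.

13.35%

MRP = (12.34% − 5.36%) / (1.35 − 0.20) = 6.0696%
R_f = 5.36% − 0.20 × 6.0696% = 4.1461%
β_Jory = ρ·σ_i/σ_m = 0.577 × 36.40 / 13.85 = 1.5164
E(R_Jory) = R_f + β × MRP = 4.1461% + 1.5164 × 6.0696% = 13.35%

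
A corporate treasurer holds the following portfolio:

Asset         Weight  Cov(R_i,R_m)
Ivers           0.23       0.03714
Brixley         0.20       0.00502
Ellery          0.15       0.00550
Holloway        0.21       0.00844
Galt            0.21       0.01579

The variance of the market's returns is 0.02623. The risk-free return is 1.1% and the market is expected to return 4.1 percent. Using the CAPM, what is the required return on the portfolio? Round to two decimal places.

β_Ivers = 0.03714 / 0.02623 = 1.4159
β_Brixley = 0.00502 / 0.02623 = 0.1914
β_Ellery = 0.00550 / 0.02623 = 0.2097
β_Holloway = 0.00844 / 0.02623 = 0.3218
β_Galt = 0.01579 / 0.02623 = 0.6020
β_P = Σ w_i β_i = 0.23×1.4159 + 0.20×0.1914 + 0.15×0.2097 + 0.21×0.3218 + 0.21×0.6020 = 0.5894
MRP = 4.1% − 1.1% = 3.00%
E(R_P) = R_f + β_P × MRP = 1.1% + 0.5894 × 3.0% = 2.87%

2.87%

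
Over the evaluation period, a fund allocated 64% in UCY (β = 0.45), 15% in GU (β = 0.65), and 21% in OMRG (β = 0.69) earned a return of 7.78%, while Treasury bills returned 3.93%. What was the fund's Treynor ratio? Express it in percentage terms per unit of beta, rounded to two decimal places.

7.26%

β_P = 0.64×0.45 + 0.15×0.65 + 0.21×0.69 = 0.5304
Treynor = (R_P − R_f) / β_P = (7.78% − 3.93%) / 0.5304 = 3.85% / 0.5304 = 7.26%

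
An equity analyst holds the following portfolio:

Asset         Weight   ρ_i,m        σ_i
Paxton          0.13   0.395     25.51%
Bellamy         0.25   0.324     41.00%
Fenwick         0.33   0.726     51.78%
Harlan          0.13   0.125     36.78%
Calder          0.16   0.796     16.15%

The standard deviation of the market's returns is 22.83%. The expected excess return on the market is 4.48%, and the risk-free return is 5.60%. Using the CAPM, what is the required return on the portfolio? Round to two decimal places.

β_Paxton = 0.395 × 25.51% / 22.83% = 0.4414
β_Bellamy = 0.324 × 41.00% / 22.83% = 0.5819
β_Fenwick = 0.726 × 51.78% / 22.83% = 1.6466
β_Harlan = 0.125 × 36.78% / 22.83% = 0.2014
β_Calder = 0.796 × 16.15% / 22.83% = 0.5631
β_P = Σ w_i β_i = 0.13×0.4414 + 0.25×0.5819 + 0.33×1.6466 + 0.13×0.2014 + 0.16×0.5631 = 0.8625
E(R_P) = R_f + β_P × MRP = 5.60% + 0.8625 × 4.48% = 9.46%

9.46%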